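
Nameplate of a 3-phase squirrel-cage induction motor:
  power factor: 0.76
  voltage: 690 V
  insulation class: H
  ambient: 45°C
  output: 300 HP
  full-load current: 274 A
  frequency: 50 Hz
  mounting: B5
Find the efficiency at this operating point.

89.9 %

P_out = 300 × 746 = 223800 W
P_in = √3·V_L·I_L·cosφ = 1.732 × 690 × 274 × 0.76 = 248863 W
η = P_out / P_in = 223800 / 248863 = 0.899 = 89.9%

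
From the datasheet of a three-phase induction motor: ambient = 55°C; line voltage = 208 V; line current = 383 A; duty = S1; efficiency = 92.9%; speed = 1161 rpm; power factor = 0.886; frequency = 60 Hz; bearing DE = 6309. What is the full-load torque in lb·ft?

P_in = √3·V·I·cosφ = 1.732 × 208 × 383 × 0.886 = 122249 W
P_out = η·P_in = 0.929 × 122249 = 113569 W
n = 1161 rpm
ω = 2π×1161/60 = 121.6 rad/s
τ = P_out/ω = 113569/121.6 = 934 N·m
In lb·ft: 934/1.356 = 689 lb·ft

689 lb·ft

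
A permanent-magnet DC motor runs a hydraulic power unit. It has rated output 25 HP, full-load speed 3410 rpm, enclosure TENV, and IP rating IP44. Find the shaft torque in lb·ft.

38.5 lb·ft

P_out = 25 × 746 = 18650 W
ω = 2π × 3410/60 = 357.1 rad/s
τ = P_out/ω = 18650/357.1 = 52.23 N·m
In lb·ft: 52.23/1.356 = 38.5 lb·ft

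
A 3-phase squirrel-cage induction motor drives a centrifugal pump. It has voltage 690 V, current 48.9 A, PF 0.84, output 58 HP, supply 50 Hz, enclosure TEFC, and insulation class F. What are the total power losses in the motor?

P_in = √3·V·I·cosφ = 1.732×690×48.9×0.84 = 49089 W
P_out = 58×746 = 43268 W
Losses = P_in − P_out = 49089 − 43268 = 5821 W

5.82 kW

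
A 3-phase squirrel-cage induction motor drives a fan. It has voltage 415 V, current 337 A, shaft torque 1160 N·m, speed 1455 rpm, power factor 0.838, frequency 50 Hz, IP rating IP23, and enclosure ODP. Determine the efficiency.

87.1 %

ω = 2π × 1455/60 = 152.4 rad/s; P_out = τω = 1160 × 152.4 = 176784 W
P_in = √3·V_L·I_L·cosφ = 1.732 × 415 × 337 × 0.838 = 202988 W
η = P_out / P_in = 176784 / 202988 = 0.871 = 87.1%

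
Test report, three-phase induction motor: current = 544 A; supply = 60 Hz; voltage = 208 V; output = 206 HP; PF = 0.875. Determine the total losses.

P_in = √3·V·I·cosφ = 1.732×208×544×0.875 = 171482 W
P_out = 206×746 = 153676 W
Losses = P_in − P_out = 171482 − 153676 = 17806 W

17.8 kW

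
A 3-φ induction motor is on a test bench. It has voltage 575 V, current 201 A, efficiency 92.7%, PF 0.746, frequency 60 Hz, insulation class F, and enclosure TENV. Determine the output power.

P_in = √3·V·I·cosφ = 1.732 × 575 × 201 × 0.746 = 149331 W
P_out = η·P_in = 0.927 × 149331 = 138430 W

138 kW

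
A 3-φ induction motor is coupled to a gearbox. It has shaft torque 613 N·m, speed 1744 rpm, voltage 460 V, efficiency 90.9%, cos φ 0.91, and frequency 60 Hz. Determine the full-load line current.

170 A

ω = 2π×1744/60 = 182.6 rad/s; P_out = τω = 613 × 182.6 = 111934 W
P_in = P_out / η = 111934 / 0.909 = 123140 W
I_L = P_in / (√3·V_L·cosφ) = 123140 / (1.732 × 460 × 0.91) = 170 A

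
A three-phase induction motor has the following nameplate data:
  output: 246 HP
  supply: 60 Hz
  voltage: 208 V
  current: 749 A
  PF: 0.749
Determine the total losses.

18600 W

P_in = √3·V·I·cosφ = 1.732×208×749×0.749 = 202104 W
P_out = 246×746 = 183516 W
Losses = P_in − P_out = 202104 − 183516 = 18588 W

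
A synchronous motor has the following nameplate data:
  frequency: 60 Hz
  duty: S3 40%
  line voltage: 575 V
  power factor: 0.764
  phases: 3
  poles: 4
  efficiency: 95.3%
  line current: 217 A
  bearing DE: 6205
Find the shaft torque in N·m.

835 N·m

P_in = √3·V·I·cosφ = 1.732 × 575 × 217 × 0.764 = 165108 W
P_out = η·P_in = 0.953 × 165108 = 157348 W
n = n_s = 120×60/4 = 1800 rpm (synchronous)
ω = 2π×1800/60 = 188.5 rad/s
τ = P_out/ω = 157348/188.5 = 835 N·m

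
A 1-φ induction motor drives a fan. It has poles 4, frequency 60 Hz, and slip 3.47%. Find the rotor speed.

n_s = 120f/p = 120×60/4 = 1800 rpm
n = n_s(1 − s) = 1800 × (1 − 0.0347) = 1738 rpm

1738 rpm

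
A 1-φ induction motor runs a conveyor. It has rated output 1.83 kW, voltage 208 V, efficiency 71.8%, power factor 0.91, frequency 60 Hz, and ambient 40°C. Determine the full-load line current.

P_out = 1.83 kW = 1830 W
P_in = P_out / η = 1830 / 0.718 = 2549 W
I = P_in / (V·cosφ) = 2549 / (208 × 0.91) = 13.5 A

13.5 A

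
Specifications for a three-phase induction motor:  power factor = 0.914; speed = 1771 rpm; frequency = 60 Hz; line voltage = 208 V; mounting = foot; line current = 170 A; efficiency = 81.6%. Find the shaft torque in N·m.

P_in = √3·V·I·cosφ = 1.732 × 208 × 170 × 0.914 = 55977 W
P_out = η·P_in = 0.816 × 55977 = 45677 W
n = 1771 rpm
ω = 2π×1771/60 = 185.5 rad/s
τ = P_out/ω = 45677/185.5 = 246 N·m

246 N·m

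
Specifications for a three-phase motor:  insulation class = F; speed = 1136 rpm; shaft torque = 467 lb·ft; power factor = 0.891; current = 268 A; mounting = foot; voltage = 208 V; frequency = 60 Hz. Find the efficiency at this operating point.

87.6 %

τ = 467 lb·ft × 1.356 = 633.3 N·m
ω = 2π × 1136/60 = 119 rad/s; P_out = τω = 633.3 × 119 = 75363 W
P_in = √3·V_L·I_L·cosφ = 1.732 × 208 × 268 × 0.891 = 86025 W
η = P_out / P_in = 75363 / 86025 = 0.876 = 87.6%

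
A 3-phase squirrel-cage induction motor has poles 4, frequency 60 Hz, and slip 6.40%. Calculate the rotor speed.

1685 rpm

n_s = 120f/p = 120×60/4 = 1800 rpm
n = n_s(1 − s) = 1800 × (1 − 0.064) = 1685 rpm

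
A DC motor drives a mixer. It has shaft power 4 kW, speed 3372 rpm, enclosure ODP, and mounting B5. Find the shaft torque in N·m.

ω = 2π × 3372/60 = 353.1 rad/s
τ = P/ω = 4000/353.1 = 11.3 N·m

11.3 N·m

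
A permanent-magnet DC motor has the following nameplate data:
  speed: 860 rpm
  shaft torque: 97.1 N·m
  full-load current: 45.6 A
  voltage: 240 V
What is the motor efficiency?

ω = 2π × 860/60 = 90.06 rad/s; P_out = τω = 97.1 × 90.06 = 8745 W
P_in = V·I = 240 × 45.6 = 10944 W
η = P_out / P_in = 8745 / 10944 = 0.799 = 79.9%

79.9 %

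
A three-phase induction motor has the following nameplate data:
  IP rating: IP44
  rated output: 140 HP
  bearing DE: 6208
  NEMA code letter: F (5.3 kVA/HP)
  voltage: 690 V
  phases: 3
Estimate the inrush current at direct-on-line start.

621 A

S_LR = 5.3 × 140 = 742 kVA
I_LR = S_LR/(√3·V_L) = 742000/(1.732×690) = 621 A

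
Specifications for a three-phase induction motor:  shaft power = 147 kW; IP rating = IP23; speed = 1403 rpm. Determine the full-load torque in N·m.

1000 N·m

ω = 2π × 1403/60 = 146.9 rad/s
τ = P/ω = 147000/146.9 = 1000 N·m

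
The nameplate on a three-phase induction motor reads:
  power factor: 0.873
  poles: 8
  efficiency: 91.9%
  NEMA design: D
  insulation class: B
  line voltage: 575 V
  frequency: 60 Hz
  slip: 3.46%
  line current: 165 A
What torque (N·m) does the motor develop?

P_in = √3·V·I·cosφ = 1.732 × 575 × 165 × 0.873 = 143454 W
P_out = η·P_in = 0.919 × 143454 = 131834 W
n_s = 120×60/8 = 900 rpm; n = 900×(1−0.0346) = 869 rpm
ω = 2π×869/60 = 91 rad/s
τ = P_out/ω = 131834/91 = 1450 N·m

1450 N·m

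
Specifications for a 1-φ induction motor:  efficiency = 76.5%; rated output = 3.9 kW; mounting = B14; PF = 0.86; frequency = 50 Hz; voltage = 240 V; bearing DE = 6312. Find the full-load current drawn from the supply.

P_out = 3.9 kW = 3900 W
P_in = P_out / η = 3900 / 0.765 = 5098 W
I = P_in / (V·cosφ) = 5098 / (240 × 0.86) = 24.7 A

24.7 A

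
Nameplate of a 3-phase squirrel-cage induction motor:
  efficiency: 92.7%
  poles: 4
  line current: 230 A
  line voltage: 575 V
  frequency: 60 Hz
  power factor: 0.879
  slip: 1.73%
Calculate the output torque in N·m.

1010 N·m

P_in = √3·V·I·cosφ = 1.732 × 575 × 230 × 0.879 = 201341 W
P_out = η·P_in = 0.927 × 201341 = 186643 W
n_s = 120×60/4 = 1800 rpm; n = 1800×(1−0.0173) = 1769 rpm
ω = 2π×1769/60 = 185.2 rad/s
τ = P_out/ω = 186643/185.2 = 1010 N·m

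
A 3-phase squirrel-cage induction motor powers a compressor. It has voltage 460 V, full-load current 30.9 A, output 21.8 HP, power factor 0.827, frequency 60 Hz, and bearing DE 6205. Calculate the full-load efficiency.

P_out = 21.8 × 746 = 16263 W
P_in = √3·V_L·I_L·cosφ = 1.732 × 460 × 30.9 × 0.827 = 20360 W
η = P_out / P_in = 16263 / 20360 = 0.799 = 79.9%

79.9 %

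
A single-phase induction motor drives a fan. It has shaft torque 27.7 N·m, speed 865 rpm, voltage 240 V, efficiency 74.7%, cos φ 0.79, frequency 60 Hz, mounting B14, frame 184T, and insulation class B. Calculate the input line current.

17.7 A

ω = 2π×865/60 = 90.58 rad/s; P_out = τω = 27.7 × 90.58 = 2509 W
P_in = P_out / η = 2509 / 0.747 = 3359 W
I = P_in / (V·cosφ) = 3359 / (240 × 0.79) = 17.7 A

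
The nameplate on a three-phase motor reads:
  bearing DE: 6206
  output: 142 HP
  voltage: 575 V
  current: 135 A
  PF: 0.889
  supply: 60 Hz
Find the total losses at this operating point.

13.6 kW

P_in = √3·V·I·cosφ = 1.732×575×135×0.889 = 119523 W
P_out = 142×746 = 105932 W
Losses = P_in − P_out = 119523 − 105932 = 13591 W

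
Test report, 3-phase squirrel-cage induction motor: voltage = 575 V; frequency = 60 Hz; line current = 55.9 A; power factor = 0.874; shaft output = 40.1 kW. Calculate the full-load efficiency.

82.4 %

P_out = 40.1 kW = 40100 W
P_in = √3·V_L·I_L·cosφ = 1.732 × 575 × 55.9 × 0.874 = 48656 W
η = P_out / P_in = 40100 / 48656 = 0.824 = 82.4%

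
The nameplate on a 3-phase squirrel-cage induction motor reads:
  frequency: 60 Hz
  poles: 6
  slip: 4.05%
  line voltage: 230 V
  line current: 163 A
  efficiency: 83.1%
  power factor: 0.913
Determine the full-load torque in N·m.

P_in = √3·V·I·cosφ = 1.732 × 230 × 163 × 0.913 = 59284 W
P_out = η·P_in = 0.831 × 59284 = 49265 W
n_s = 120×60/6 = 1200 rpm; n = 1200×(1−0.0405) = 1151 rpm
ω = 2π×1151/60 = 120.5 rad/s
τ = P_out/ω = 49265/120.5 = 409 N·m

409 N·m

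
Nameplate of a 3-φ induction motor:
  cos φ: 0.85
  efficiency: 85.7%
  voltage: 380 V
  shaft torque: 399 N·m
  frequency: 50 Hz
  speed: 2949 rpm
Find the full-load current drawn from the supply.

ω = 2π×2949/60 = 308.8 rad/s; P_out = τω = 399 × 308.8 = 123211 W
P_in = P_out / η = 123211 / 0.857 = 143770 W
I_L = P_in / (√3·V_L·cosφ) = 143770 / (1.732 × 380 × 0.85) = 257 A

257 A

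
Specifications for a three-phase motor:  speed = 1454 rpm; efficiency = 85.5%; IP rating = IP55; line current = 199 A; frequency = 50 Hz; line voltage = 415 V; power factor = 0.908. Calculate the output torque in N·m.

P_in = √3·V·I·cosφ = 1.732 × 415 × 199 × 0.908 = 129878 W
P_out = η·P_in = 0.855 × 129878 = 111046 W
n = 1454 rpm
ω = 2π×1454/60 = 152.3 rad/s
τ = P_out/ω = 111046/152.3 = 729 N·m

729 N·m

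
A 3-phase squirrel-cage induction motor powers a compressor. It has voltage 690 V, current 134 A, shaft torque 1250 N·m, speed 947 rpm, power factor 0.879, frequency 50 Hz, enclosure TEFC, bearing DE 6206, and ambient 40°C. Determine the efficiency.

88.1 %

ω = 2π × 947/60 = 99.17 rad/s; P_out = τω = 1250 × 99.17 = 123963 W
P_in = √3·V_L·I_L·cosφ = 1.732 × 690 × 134 × 0.879 = 140764 W
η = P_out / P_in = 123963 / 140764 = 0.881 = 88.1%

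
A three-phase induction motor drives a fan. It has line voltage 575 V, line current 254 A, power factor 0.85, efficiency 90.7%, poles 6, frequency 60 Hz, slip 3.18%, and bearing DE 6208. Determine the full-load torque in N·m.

1600 N·m

P_in = √3·V·I·cosφ = 1.732 × 575 × 254 × 0.85 = 215015 W
P_out = η·P_in = 0.907 × 215015 = 195019 W
n_s = 120×60/6 = 1200 rpm; n = 1200×(1−0.0318) = 1162 rpm
ω = 2π×1162/60 = 121.7 rad/s
τ = P_out/ω = 195019/121.7 = 1600 N·m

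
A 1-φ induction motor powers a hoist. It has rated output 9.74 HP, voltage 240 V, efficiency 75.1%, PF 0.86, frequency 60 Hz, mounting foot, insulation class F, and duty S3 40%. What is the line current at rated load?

46.9 A

P_out = 9.74 × 746 = 7266 W
P_in = P_out / η = 7266 / 0.751 = 9675 W
I = P_in / (V·cosφ) = 9675 / (240 × 0.86) = 46.9 A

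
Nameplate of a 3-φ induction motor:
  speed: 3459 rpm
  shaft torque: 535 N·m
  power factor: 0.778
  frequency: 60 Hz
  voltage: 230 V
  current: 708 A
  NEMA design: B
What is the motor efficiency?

ω = 2π × 3459/60 = 362.2 rad/s; P_out = τω = 535 × 362.2 = 193777 W
P_in = √3·V_L·I_L·cosφ = 1.732 × 230 × 708 × 0.778 = 219426 W
η = P_out / P_in = 193777 / 219426 = 0.883 = 88.3%

88.3 %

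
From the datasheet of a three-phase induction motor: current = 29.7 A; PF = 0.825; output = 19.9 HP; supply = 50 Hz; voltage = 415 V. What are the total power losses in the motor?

P_in = √3·V·I·cosφ = 1.732×415×29.7×0.825 = 17612 W
P_out = 19.9×746 = 14845 W
Losses = P_in − P_out = 17612 − 14845 = 2767 W

2.77 kW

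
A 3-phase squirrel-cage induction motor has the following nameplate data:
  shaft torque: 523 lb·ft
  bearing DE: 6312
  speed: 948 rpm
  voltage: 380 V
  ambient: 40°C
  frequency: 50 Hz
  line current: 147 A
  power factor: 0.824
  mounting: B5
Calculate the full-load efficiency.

88.3 %

τ = 523 lb·ft × 1.356 = 709.2 N·m
ω = 2π × 948/60 = 99.27 rad/s; P_out = τω = 709.2 × 99.27 = 70402 W
P_in = √3·V_L·I_L·cosφ = 1.732 × 380 × 147 × 0.824 = 79722 W
η = P_out / P_in = 70402 / 79722 = 0.883 = 88.3%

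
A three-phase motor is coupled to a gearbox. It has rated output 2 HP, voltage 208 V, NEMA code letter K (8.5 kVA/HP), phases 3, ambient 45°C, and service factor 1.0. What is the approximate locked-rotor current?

47.2 A

S_LR = 8.5 × 2 = 17 kVA
I_LR = S_LR/(√3·V_L) = 17000/(1.732×208) = 47.2 A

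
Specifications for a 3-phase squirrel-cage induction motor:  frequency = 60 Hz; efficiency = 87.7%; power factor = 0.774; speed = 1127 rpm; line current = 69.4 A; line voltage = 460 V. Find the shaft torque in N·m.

P_in = √3·V·I·cosφ = 1.732 × 460 × 69.4 × 0.774 = 42796 W
P_out = η·P_in = 0.877 × 42796 = 37532 W
n = 1127 rpm
ω = 2π×1127/60 = 118 rad/s
τ = P_out/ω = 37532/118 = 318 N·m

318 N·m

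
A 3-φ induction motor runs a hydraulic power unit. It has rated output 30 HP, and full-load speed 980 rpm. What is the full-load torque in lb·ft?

161 lb·ft

P_out = 30 × 746 = 22380 W
ω = 2π × 980/60 = 102.6 rad/s
τ = P_out/ω = 22380/102.6 = 218.1 N·m
In lb·ft: 218.1/1.356 = 161 lb·ft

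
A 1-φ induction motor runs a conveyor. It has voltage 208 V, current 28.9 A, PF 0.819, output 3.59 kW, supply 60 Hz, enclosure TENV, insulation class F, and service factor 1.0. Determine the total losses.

P_in = V·I·cosφ = 208×28.9×0.819 = 4923 W
P_out = 3590 W
Losses = P_in − P_out = 4923 − 3590 = 1333 W

1.33 kW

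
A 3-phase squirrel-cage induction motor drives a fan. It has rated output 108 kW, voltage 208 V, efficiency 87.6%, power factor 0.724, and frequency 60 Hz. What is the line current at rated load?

473 A

P_out = 108 kW = 108000 W
P_in = P_out / η = 108000 / 0.876 = 123288 W
I_L = P_in / (√3·V_L·cosφ) = 123288 / (1.732 × 208 × 0.724) = 473 A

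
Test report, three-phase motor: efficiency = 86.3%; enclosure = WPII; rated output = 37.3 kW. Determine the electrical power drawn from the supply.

43.2 kW

P_out = 37300 W
P_in = P_out/η = 37300/0.863 = 43221 W = 43.2 kW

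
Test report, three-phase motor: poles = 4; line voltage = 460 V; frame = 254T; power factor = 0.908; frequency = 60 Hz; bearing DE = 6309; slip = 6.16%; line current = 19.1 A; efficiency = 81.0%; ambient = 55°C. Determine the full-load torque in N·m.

P_in = √3·V·I·cosφ = 1.732 × 460 × 19.1 × 0.908 = 13817 W
P_out = η·P_in = 0.81 × 13817 = 11192 W
n_s = 120×60/4 = 1800 rpm; n = 1800×(1−0.0616) = 1689 rpm
ω = 2π×1689/60 = 176.9 rad/s
τ = P_out/ω = 11192/176.9 = 63.3 N·m

63.3 N·m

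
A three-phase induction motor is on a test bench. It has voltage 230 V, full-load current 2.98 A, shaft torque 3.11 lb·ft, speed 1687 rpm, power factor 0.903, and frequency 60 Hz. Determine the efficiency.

τ = 3.11 lb·ft × 1.356 = 4.217 N·m
ω = 2π × 1687/60 = 176.7 rad/s; P_out = τω = 4.217 × 176.7 = 745 W
P_in = √3·V_L·I_L·cosφ = 1.732 × 230 × 2.98 × 0.903 = 1072 W
η = P_out / P_in = 745 / 1072 = 0.695 = 69.5%

69.5 %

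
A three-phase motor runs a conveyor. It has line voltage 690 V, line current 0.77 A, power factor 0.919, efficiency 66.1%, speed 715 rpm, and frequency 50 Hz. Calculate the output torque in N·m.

7.47 N·m

P_in = √3·V·I·cosφ = 1.732 × 690 × 0.77 × 0.919 = 846 W
P_out = η·P_in = 0.661 × 846 = 559 W
n = 715 rpm
ω = 2π×715/60 = 74.87 rad/s
τ = P_out/ω = 559/74.87 = 7.47 N·m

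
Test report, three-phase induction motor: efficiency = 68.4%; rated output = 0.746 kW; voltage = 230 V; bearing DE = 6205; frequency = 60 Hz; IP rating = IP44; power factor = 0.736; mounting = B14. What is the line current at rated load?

P_out = 0.746 kW = 746 W
P_in = P_out / η = 746 / 0.684 = 1091 W
I_L = P_in / (√3·V_L·cosφ) = 1091 / (1.732 × 230 × 0.736) = 3.72 A

3.72 A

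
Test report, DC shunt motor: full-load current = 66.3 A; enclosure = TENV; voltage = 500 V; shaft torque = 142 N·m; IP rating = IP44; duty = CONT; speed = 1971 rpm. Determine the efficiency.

ω = 2π × 1971/60 = 206.4 rad/s; P_out = τω = 142 × 206.4 = 29309 W
P_in = V·I = 500 × 66.3 = 33150 W
η = P_out / P_in = 29309 / 33150 = 0.884 = 88.4%

88.4 %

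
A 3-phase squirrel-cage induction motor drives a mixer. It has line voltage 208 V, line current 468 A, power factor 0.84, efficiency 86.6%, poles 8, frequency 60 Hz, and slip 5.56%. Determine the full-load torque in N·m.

P_in = √3·V·I·cosφ = 1.732 × 208 × 468 × 0.84 = 141624 W
P_out = η·P_in = 0.866 × 141624 = 122646 W
n_s = 120×60/8 = 900 rpm; n = 900×(1−0.0556) = 850 rpm
ω = 2π×850/60 = 89.01 rad/s
τ = P_out/ω = 122646/89.01 = 1380 N·m

1380 N·m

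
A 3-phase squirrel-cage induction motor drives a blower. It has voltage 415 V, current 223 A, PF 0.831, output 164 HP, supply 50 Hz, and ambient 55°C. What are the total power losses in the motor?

P_in = √3·V·I·cosφ = 1.732×415×223×0.831 = 133199 W
P_out = 164×746 = 122344 W
Losses = P_in − P_out = 133199 − 122344 = 10855 W

10900 W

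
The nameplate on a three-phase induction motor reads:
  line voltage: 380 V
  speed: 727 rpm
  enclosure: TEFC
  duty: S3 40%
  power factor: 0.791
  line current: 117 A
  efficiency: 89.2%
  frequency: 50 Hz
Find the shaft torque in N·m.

714 N·m

P_in = √3·V·I·cosφ = 1.732 × 380 × 117 × 0.791 = 60911 W
P_out = η·P_in = 0.892 × 60911 = 54333 W
n = 727 rpm
ω = 2π×727/60 = 76.13 rad/s
τ = P_out/ω = 54333/76.13 = 714 N·m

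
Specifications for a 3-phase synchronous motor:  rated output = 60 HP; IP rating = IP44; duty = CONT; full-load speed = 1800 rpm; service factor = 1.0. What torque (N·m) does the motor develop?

237 N·m

P_out = 60 × 746 = 44760 W
ω = 2π × 1800/60 = 188.5 rad/s
τ = P_out/ω = 44760/188.5 = 237 N·m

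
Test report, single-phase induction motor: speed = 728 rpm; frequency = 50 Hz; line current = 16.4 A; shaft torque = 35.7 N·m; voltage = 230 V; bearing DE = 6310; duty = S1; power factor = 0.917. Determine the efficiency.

78.7 %

ω = 2π × 728/60 = 76.24 rad/s; P_out = τω = 35.7 × 76.24 = 2722 W
P_in = V·I·cosφ = 230 × 16.4 × 0.917 = 3459 W
η = P_out / P_in = 2722 / 3459 = 0.787 = 78.7%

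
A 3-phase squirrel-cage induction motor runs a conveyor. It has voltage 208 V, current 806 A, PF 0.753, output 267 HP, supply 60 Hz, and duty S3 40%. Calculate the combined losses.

19.5 kW

P_in = √3·V·I·cosφ = 1.732×208×806×0.753 = 218646 W
P_out = 267×746 = 199182 W
Losses = P_in − P_out = 218646 − 199182 = 19464 W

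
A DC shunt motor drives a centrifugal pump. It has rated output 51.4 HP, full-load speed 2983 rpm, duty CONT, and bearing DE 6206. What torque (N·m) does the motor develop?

123 N·m

P_out = 51.4 × 746 = 38344 W
ω = 2π × 2983/60 = 312.4 rad/s
τ = P_out/ω = 38344/312.4 = 123 N·m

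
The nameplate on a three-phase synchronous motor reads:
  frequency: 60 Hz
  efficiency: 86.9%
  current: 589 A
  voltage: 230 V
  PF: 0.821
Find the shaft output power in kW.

167 kW

P_in = √3·V·I·cosφ = 1.732 × 230 × 589 × 0.821 = 192635 W
P_out = η·P_in = 0.869 × 192635 = 167400 W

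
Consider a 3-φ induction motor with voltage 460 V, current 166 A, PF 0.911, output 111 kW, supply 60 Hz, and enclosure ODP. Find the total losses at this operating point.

9.49 kW

P_in = √3·V·I·cosφ = 1.732×460×166×0.911 = 120485 W
P_out = 111000 W
Losses = P_in − P_out = 120485 − 111000 = 9485 W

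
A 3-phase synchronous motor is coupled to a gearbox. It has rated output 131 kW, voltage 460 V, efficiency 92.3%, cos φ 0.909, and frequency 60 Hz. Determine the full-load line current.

P_out = 131 kW = 131000 W
P_in = P_out / η = 131000 / 0.923 = 141928 W
I_L = P_in / (√3·V_L·cosφ) = 141928 / (1.732 × 460 × 0.909) = 196 A

196 A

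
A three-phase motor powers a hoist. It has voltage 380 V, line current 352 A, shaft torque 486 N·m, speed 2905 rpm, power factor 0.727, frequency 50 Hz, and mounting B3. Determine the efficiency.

87.8 %

ω = 2π × 2905/60 = 304.2 rad/s; P_out = τω = 486 × 304.2 = 147841 W
P_in = √3·V_L·I_L·cosφ = 1.732 × 380 × 352 × 0.727 = 168426 W
η = P_out / P_in = 147841 / 168426 = 0.878 = 87.8%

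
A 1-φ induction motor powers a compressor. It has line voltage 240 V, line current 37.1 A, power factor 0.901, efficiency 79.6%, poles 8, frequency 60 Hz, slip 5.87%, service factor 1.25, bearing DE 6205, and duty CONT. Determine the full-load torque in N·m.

72 N·m

P_in = V·I·cosφ = 240 × 37.1 × 0.901 = 8023 W
P_out = η·P_in = 0.796 × 8023 = 6386 W
n_s = 120×60/8 = 900 rpm; n = 900×(1−0.0587) = 847 rpm
ω = 2π×847/60 = 88.7 rad/s
τ = P_out/ω = 6386/88.7 = 72 N·m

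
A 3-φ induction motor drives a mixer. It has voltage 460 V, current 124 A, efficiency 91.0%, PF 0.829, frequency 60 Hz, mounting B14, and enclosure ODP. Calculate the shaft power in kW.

74.5 kW

P_in = √3·V·I·cosφ = 1.732 × 460 × 124 × 0.829 = 81900 W
P_out = η·P_in = 0.91 × 81900 = 74529 W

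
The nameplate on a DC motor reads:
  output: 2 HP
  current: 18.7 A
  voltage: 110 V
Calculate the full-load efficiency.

P_out = 2 × 746 = 1492 W
P_in = V·I = 110 × 18.7 = 2057 W
η = P_out / P_in = 1492 / 2057 = 0.725 = 72.5%

72.5 %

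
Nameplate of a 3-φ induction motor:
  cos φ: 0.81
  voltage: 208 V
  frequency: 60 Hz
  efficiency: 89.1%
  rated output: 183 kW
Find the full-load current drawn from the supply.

704 A

P_out = 183 kW = 183000 W
P_in = P_out / η = 183000 / 0.891 = 205387 W
I_L = P_in / (√3·V_L·cosφ) = 205387 / (1.732 × 208 × 0.81) = 704 A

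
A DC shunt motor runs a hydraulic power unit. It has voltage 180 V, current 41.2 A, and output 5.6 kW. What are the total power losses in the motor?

1.82 kW

P_in = V·I = 180×41.2 = 7416 W
P_out = 5600 W
Losses = P_in − P_out = 7416 − 5600 = 1816 W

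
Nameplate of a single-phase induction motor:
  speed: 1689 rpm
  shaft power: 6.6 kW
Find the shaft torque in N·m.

37.3 N·m

ω = 2π × 1689/60 = 176.9 rad/s
τ = P/ω = 6600/176.9 = 37.3 N·m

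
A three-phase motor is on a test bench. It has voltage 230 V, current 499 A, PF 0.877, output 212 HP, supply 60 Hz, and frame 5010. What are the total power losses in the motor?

P_in = √3·V·I·cosφ = 1.732×230×499×0.877 = 174331 W
P_out = 212×746 = 158152 W
Losses = P_in − P_out = 174331 − 158152 = 16179 W

16.2 kW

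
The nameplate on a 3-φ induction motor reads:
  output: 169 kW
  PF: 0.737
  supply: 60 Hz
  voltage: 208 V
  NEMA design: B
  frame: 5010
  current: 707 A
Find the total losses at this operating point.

18700 W

P_in = √3·V·I·cosφ = 1.732×208×707×0.737 = 187715 W
P_out = 169000 W
Losses = P_in − P_out = 187715 − 169000 = 18715 W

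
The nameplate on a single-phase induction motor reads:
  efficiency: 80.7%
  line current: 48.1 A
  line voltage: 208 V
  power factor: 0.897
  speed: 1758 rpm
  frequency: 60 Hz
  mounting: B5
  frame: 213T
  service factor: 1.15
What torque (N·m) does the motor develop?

39.3 N·m

P_in = V·I·cosφ = 208 × 48.1 × 0.897 = 8974 W
P_out = η·P_in = 0.807 × 8974 = 7242 W
n = 1758 rpm
ω = 2π×1758/60 = 184.1 rad/s
τ = P_out/ω = 7242/184.1 = 39.3 N·m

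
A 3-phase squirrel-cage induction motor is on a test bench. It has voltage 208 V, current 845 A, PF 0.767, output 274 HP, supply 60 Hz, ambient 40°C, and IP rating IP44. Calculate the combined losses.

29.1 kW

P_in = √3·V·I·cosφ = 1.732×208×845×0.767 = 233487 W
P_out = 274×746 = 204404 W
Losses = P_in − P_out = 233487 − 204404 = 29083 W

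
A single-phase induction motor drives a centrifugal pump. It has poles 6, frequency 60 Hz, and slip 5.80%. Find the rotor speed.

n_s = 120f/p = 120×60/6 = 1200 rpm
n = n_s(1 − s) = 1200 × (1 − 0.058) = 1130 rpm

1130 rpm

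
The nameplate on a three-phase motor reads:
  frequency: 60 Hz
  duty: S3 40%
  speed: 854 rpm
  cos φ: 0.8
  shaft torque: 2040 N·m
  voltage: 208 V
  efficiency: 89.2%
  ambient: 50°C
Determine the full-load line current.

710 A

ω = 2π×854/60 = 89.43 rad/s; P_out = τω = 2040 × 89.43 = 182437 W
P_in = P_out / η = 182437 / 0.892 = 204526 W
I_L = P_in / (√3·V_L·cosφ) = 204526 / (1.732 × 208 × 0.8) = 710 A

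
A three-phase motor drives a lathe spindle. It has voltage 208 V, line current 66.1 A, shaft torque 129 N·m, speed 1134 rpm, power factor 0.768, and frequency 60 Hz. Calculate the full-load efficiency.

ω = 2π × 1134/60 = 118.8 rad/s; P_out = τω = 129 × 118.8 = 15325 W
P_in = √3·V_L·I_L·cosφ = 1.732 × 208 × 66.1 × 0.768 = 18288 W
η = P_out / P_in = 15325 / 18288 = 0.838 = 83.8%

83.8 %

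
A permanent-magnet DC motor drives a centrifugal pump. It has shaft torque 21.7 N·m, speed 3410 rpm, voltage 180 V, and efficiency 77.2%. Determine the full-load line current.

55.8 A

ω = 2π×3410/60 = 357.1 rad/s; P_out = τω = 21.7 × 357.1 = 7749 W
P_in = P_out / η = 7749 / 0.772 = 10038 W
I = P_in / V = 10038 / 180 = 55.8 A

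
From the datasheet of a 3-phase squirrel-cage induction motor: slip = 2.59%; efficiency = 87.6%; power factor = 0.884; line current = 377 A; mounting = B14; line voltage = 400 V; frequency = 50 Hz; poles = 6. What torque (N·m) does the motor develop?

1980 N·m

P_in = √3·V·I·cosφ = 1.732 × 400 × 377 × 0.884 = 230888 W
P_out = η·P_in = 0.876 × 230888 = 202258 W
n_s = 120×50/6 = 1000 rpm; n = 1000×(1−0.0259) = 974 rpm
ω = 2π×974/60 = 102 rad/s
τ = P_out/ω = 202258/102 = 1980 N·m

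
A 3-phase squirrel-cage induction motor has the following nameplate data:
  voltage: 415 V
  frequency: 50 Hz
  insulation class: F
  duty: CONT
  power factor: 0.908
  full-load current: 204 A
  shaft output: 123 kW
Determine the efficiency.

P_out = 123 kW = 123000 W
P_in = √3·V_L·I_L·cosφ = 1.732 × 415 × 204 × 0.908 = 133141 W
η = P_out / P_in = 123000 / 133141 = 0.924 = 92.4%

92.4 %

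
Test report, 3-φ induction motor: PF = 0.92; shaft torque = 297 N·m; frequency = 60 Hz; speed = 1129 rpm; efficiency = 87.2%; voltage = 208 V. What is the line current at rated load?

121 A

ω = 2π×1129/60 = 118.2 rad/s; P_out = τω = 297 × 118.2 = 35105 W
P_in = P_out / η = 35105 / 0.872 = 40258 W
I_L = P_in / (√3·V_L·cosφ) = 40258 / (1.732 × 208 × 0.92) = 121 A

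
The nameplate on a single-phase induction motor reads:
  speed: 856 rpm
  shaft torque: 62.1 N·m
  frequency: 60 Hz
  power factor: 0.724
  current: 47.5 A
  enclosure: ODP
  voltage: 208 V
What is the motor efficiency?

77.8 %

ω = 2π × 856/60 = 89.64 rad/s; P_out = τω = 62.1 × 89.64 = 5567 W
P_in = V·I·cosφ = 208 × 47.5 × 0.724 = 7153 W
η = P_out / P_in = 5567 / 7153 = 0.778 = 77.8%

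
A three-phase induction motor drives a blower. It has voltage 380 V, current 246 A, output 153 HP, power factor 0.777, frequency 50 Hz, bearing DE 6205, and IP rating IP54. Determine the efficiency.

P_out = 153 × 746 = 114138 W
P_in = √3·V_L·I_L·cosφ = 1.732 × 380 × 246 × 0.777 = 125802 W
η = P_out / P_in = 114138 / 125802 = 0.907 = 90.7%

90.7 %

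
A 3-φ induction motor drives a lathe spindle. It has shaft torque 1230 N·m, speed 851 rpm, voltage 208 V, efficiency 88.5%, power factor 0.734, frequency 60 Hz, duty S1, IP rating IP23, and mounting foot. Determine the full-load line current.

468 A

ω = 2π×851/60 = 89.12 rad/s; P_out = τω = 1230 × 89.12 = 109618 W
P_in = P_out / η = 109618 / 0.885 = 123862 W
I_L = P_in / (√3·V_L·cosφ) = 123862 / (1.732 × 208 × 0.734) = 468 A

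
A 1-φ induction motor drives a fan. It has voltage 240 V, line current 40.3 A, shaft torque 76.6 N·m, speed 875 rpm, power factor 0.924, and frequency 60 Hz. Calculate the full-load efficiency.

ω = 2π × 875/60 = 91.63 rad/s; P_out = τω = 76.6 × 91.63 = 7019 W
P_in = V·I·cosφ = 240 × 40.3 × 0.924 = 8937 W
η = P_out / P_in = 7019 / 8937 = 0.785 = 78.5%

78.5 %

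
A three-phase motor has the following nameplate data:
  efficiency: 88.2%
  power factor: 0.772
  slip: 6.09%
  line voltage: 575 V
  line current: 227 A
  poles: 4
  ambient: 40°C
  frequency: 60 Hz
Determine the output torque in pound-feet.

641 lb·ft

P_in = √3·V·I·cosφ = 1.732 × 575 × 227 × 0.772 = 174525 W
P_out = η·P_in = 0.882 × 174525 = 153931 W
n_s = 120×60/4 = 1800 rpm; n = 1800×(1−0.0609) = 1690 rpm
ω = 2π×1690/60 = 177 rad/s
τ = P_out/ω = 153931/177 = 869.7 N·m
In lb·ft: 869.7/1.356 = 641 lb·ft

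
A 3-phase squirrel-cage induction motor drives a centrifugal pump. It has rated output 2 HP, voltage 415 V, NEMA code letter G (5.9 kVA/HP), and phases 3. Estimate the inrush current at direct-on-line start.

S_LR = 5.9 × 2 = 11.8 kVA
I_LR = S_LR/(√3·V_L) = 11800/(1.732×415) = 16.4 A

16.4 A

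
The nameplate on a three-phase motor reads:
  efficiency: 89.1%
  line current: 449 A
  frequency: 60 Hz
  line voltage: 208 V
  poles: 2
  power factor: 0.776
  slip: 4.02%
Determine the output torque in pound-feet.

228 lb·ft

P_in = √3·V·I·cosφ = 1.732 × 208 × 449 × 0.776 = 125522 W
P_out = η·P_in = 0.891 × 125522 = 111840 W
n_s = 120×60/2 = 3600 rpm; n = 3600×(1−0.0402) = 3455 rpm
ω = 2π×3455/60 = 361.8 rad/s
τ = P_out/ω = 111840/361.8 = 309.1 N·m
In lb·ft: 309.1/1.356 = 228 lb·ft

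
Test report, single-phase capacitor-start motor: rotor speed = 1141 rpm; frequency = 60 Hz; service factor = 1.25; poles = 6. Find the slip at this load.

4.92 %

n_s = 120f/p = 120×60/6 = 1200 rpm
s = (n_s − n)/n_s = (1200 − 1141)/1200 = 0.0492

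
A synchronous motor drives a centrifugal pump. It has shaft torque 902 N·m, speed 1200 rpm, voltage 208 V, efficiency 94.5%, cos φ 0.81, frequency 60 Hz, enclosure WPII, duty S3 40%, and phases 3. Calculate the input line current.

411 A

ω = 2π×1200/60 = 125.7 rad/s; P_out = τω = 902 × 125.7 = 113381 W
P_in = P_out / η = 113381 / 0.945 = 119980 W
I_L = P_in / (√3·V_L·cosφ) = 119980 / (1.732 × 208 × 0.81) = 411 A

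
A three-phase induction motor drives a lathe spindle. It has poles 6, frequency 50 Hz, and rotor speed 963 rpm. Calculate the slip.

n_s = 120f/p = 120×50/6 = 1000 rpm
s = (n_s − n)/n_s = (1000 − 963)/1000 = 0.0370

3.7 %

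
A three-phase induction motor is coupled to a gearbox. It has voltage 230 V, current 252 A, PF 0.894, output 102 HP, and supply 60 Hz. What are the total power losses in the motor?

P_in = √3·V·I·cosφ = 1.732×230×252×0.894 = 89746 W
P_out = 102×746 = 76092 W
Losses = P_in − P_out = 89746 − 76092 = 13654 W

13700 W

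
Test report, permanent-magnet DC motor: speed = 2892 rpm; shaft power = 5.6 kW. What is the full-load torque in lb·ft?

13.6 lb·ft

ω = 2π × 2892/60 = 302.8 rad/s
τ = P/ω = 5600/302.8 = 18.49 N·m
In lb·ft: 18.49/1.356 = 13.6 lb·ft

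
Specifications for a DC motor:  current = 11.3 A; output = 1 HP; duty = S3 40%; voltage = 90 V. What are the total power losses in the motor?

271 W

P_in = V·I = 90×11.3 = 1017 W
P_out = 1×746 = 746 W
Losses = P_in − P_out = 1017 − 746 = 271 W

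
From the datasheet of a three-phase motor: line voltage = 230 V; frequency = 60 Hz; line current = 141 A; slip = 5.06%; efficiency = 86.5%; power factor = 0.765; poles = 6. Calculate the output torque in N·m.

312 N·m

P_in = √3·V·I·cosφ = 1.732 × 230 × 141 × 0.765 = 42969 W
P_out = η·P_in = 0.865 × 42969 = 37168 W
n_s = 120×60/6 = 1200 rpm; n = 1200×(1−0.0506) = 1139 rpm
ω = 2π×1139/60 = 119.3 rad/s
τ = P_out/ω = 37168/119.3 = 312 N·m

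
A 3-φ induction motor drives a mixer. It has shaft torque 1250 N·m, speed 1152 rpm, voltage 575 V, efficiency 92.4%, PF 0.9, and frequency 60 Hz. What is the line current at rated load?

182 A

ω = 2π×1152/60 = 120.6 rad/s; P_out = τω = 1250 × 120.6 = 150750 W
P_in = P_out / η = 150750 / 0.924 = 163149 W
I_L = P_in / (√3·V_L·cosφ) = 163149 / (1.732 × 575 × 0.9) = 182 A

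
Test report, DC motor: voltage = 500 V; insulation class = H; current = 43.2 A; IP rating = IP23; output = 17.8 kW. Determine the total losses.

3.8 kW

P_in = V·I = 500×43.2 = 21600 W
P_out = 17800 W
Losses = P_in − P_out = 21600 − 17800 = 3800 W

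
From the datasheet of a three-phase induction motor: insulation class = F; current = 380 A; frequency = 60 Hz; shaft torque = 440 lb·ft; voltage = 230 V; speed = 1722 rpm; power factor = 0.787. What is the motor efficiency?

τ = 440 lb·ft × 1.356 = 596.6 N·m
ω = 2π × 1722/60 = 180.3 rad/s; P_out = τω = 596.6 × 180.3 = 107567 W
P_in = √3·V_L·I_L·cosφ = 1.732 × 230 × 380 × 0.787 = 119134 W
η = P_out / P_in = 107567 / 119134 = 0.903 = 90.3%

90.3 %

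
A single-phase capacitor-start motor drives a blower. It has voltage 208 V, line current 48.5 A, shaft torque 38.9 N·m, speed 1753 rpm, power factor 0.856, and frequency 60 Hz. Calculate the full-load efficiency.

ω = 2π × 1753/60 = 183.6 rad/s; P_out = τω = 38.9 × 183.6 = 7142 W
P_in = V·I·cosφ = 208 × 48.5 × 0.856 = 8635 W
η = P_out / P_in = 7142 / 8635 = 0.827 = 82.7%

82.7 %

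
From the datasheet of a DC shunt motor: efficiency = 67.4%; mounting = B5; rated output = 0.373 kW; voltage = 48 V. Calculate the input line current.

P_out = 0.373 kW = 373 W
P_in = P_out / η = 373 / 0.674 = 553 W
I = P_in / V = 553 / 48 = 11.5 A

11.5 A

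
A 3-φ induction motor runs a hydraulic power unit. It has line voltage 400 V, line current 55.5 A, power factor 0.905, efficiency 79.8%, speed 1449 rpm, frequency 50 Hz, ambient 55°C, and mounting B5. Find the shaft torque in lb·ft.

135 lb·ft

P_in = √3·V·I·cosφ = 1.732 × 400 × 55.5 × 0.905 = 34798 W
P_out = η·P_in = 0.798 × 34798 = 27769 W
n = 1449 rpm
ω = 2π×1449/60 = 151.7 rad/s
τ = P_out/ω = 27769/151.7 = 183.1 N·m
In lb·ft: 183.1/1.356 = 135 lb·ft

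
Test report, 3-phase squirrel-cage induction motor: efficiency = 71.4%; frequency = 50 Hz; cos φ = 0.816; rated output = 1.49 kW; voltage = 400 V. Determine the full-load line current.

3.69 A

P_out = 1.49 kW = 1490 W
P_in = P_out / η = 1490 / 0.714 = 2087 W
I_L = P_in / (√3·V_L·cosφ) = 2087 / (1.732 × 400 × 0.816) = 3.69 A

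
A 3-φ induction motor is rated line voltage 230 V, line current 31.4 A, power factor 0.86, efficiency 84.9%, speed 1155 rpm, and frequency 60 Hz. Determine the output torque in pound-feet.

55.7 lb·ft

P_in = √3·V·I·cosφ = 1.732 × 230 × 31.4 × 0.86 = 10757 W
P_out = η·P_in = 0.849 × 10757 = 9133 W
n = 1155 rpm
ω = 2π×1155/60 = 121 rad/s
τ = P_out/ω = 9133/121 = 75.48 N·m
In lb·ft: 75.48/1.356 = 55.7 lb·ft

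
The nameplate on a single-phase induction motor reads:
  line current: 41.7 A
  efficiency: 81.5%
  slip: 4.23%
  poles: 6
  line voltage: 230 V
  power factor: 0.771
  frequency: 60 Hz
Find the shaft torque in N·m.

P_in = V·I·cosφ = 230 × 41.7 × 0.771 = 7395 W
P_out = η·P_in = 0.815 × 7395 = 6027 W
n_s = 120×60/6 = 1200 rpm; n = 1200×(1−0.0423) = 1149 rpm
ω = 2π×1149/60 = 120.3 rad/s
τ = P_out/ω = 6027/120.3 = 50.1 N·m

50.1 N·m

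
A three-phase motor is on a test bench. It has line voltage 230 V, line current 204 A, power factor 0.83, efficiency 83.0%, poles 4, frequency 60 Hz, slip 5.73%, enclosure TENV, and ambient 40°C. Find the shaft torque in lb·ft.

232 lb·ft

P_in = √3·V·I·cosφ = 1.732 × 230 × 204 × 0.83 = 67450 W
P_out = η·P_in = 0.83 × 67450 = 55984 W
n_s = 120×60/4 = 1800 rpm; n = 1800×(1−0.0573) = 1697 rpm
ω = 2π×1697/60 = 177.7 rad/s
τ = P_out/ω = 55984/177.7 = 315 N·m
In lb·ft: 315/1.356 = 232 lb·ft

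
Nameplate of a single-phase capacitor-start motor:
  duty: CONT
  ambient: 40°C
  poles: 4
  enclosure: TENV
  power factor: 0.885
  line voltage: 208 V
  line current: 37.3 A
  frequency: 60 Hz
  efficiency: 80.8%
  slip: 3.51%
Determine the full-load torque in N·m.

30.5 N·m

P_in = V·I·cosφ = 208 × 37.3 × 0.885 = 6866 W
P_out = η·P_in = 0.808 × 6866 = 5548 W
n_s = 120×60/4 = 1800 rpm; n = 1800×(1−0.0351) = 1737 rpm
ω = 2π×1737/60 = 181.9 rad/s
τ = P_out/ω = 5548/181.9 = 30.5 N·m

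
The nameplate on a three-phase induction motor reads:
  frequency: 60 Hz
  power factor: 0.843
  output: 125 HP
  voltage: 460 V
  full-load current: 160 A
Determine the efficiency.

P_out = 125 × 746 = 93250 W
P_in = √3·V_L·I_L·cosφ = 1.732 × 460 × 160 × 0.843 = 107462 W
η = P_out / P_in = 93250 / 107462 = 0.868 = 86.8%

86.8 %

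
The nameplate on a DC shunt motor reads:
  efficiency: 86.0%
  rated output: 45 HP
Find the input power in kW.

P_out = 45 × 746 = 33570 W
P_in = P_out/η = 33570/0.86 = 39035 W = 39 kW

39 kW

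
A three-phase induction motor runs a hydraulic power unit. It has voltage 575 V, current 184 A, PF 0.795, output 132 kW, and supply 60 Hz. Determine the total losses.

P_in = √3·V·I·cosφ = 1.732×575×184×0.795 = 145680 W
P_out = 132000 W
Losses = P_in − P_out = 145680 − 132000 = 13680 W

13700 W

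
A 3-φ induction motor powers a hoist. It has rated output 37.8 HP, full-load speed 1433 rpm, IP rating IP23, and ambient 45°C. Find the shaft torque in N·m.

188 N·m

P_out = 37.8 × 746 = 28199 W
ω = 2π × 1433/60 = 150.1 rad/s
τ = P_out/ω = 28199/150.1 = 188 N·m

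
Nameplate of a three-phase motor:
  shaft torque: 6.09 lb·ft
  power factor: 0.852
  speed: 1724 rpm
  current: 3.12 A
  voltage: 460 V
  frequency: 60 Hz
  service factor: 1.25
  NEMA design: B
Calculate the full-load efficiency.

τ = 6.09 lb·ft × 1.356 = 8.258 N·m
ω = 2π × 1724/60 = 180.5 rad/s; P_out = τω = 8.258 × 180.5 = 1491 W
P_in = √3·V_L·I_L·cosφ = 1.732 × 460 × 3.12 × 0.852 = 2118 W
η = P_out / P_in = 1491 / 2118 = 0.704 = 70.4%

70.4 %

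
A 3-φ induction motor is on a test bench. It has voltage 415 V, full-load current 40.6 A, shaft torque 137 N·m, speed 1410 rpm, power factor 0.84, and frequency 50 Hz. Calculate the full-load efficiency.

82.5 %

ω = 2π × 1410/60 = 147.7 rad/s; P_out = τω = 137 × 147.7 = 20235 W
P_in = √3·V_L·I_L·cosφ = 1.732 × 415 × 40.6 × 0.84 = 24513 W
η = P_out / P_in = 20235 / 24513 = 0.825 = 82.5%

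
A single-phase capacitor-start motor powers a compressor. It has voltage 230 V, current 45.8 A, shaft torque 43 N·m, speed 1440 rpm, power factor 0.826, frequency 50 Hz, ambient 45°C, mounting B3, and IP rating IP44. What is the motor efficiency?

74.5 %

ω = 2π × 1440/60 = 150.8 rad/s; P_out = τω = 43 × 150.8 = 6484 W
P_in = V·I·cosφ = 230 × 45.8 × 0.826 = 8701 W
η = P_out / P_in = 6484 / 8701 = 0.745 = 74.5%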